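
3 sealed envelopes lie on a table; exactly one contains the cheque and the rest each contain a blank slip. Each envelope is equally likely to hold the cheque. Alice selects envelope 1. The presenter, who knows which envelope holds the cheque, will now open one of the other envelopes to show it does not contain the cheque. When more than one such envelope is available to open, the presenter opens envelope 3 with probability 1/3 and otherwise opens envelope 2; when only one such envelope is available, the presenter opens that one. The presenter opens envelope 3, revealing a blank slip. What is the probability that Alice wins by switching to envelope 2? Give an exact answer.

Consider each possible location of the cheque in turn.
If it is in envelope 1 (prior 1/3): envelope 3 is available, opened with probability 1/3; weight (1/3)·(1/3) = 1/9.
If it is in envelope 2 (prior 1/3): only envelope 3 is available, probability 1; weight (1/3)·1 = 1/3.
If it is in envelope 3 (prior 1/3): the presenter opened envelope 3, so this case is ruled out; weight (1/3)·0 = 0.
The weights sum to 4/9.
So P(the cheque in envelope 2 | the presenter opened envelope 3) = (1/3) / (4/9) = 3/4.

3/4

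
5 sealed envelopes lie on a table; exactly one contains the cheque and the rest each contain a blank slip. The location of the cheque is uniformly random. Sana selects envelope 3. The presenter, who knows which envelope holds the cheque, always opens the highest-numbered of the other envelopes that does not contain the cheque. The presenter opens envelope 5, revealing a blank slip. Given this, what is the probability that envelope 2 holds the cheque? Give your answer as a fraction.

1/4

Condition on the true location of the cheque.
If it is in any of envelopes 1, 2, 3, and 4 (prior 1/5 each): envelope 5 is the highest-numbered option available, probability 1; weight (1/5)·1 = 1/5 each.
If it is in envelope 5 (prior 1/5): the presenter opened envelope 5, so this case is ruled out; weight (1/5)·0 = 0.
The weights sum to 4/5.
So P(the cheque in envelope 2 | the presenter opened envelope 5) = (1/5) / (4/5) = 1/4.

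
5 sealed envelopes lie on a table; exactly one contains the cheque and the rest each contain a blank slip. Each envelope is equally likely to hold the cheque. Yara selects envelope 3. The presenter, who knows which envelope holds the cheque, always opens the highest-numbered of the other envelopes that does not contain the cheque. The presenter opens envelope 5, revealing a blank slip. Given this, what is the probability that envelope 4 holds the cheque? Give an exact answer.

Condition on the true location of the cheque.
If it is in any of envelopes 1, 2, 3, and 4 (prior 1/5 each): envelope 5 is the highest-numbered option available, probability 1; weight (1/5)·1 = 1/5 each.
If it is in envelope 5 (prior 1/5): the presenter opened envelope 5, so this case is ruled out; weight (1/5)·0 = 0.
The weights sum to 4/5.
So P(the cheque in envelope 4 | the presenter opened envelope 5) = (1/5) / (4/5) = 1/4.

1/4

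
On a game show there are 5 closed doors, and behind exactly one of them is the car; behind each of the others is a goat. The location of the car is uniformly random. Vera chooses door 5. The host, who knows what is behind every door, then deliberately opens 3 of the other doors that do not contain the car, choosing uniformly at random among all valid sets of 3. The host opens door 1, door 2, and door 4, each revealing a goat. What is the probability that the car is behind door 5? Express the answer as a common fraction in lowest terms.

Consider each possible location of the car in turn.
If it is behind any of doors 1, 2, and 4 (prior 1/5 each): that door was opened and seen not to hold the prize — ruled out; weight (1/5)·0 = 0 each.
If it is behind door 3 (prior 1/5): the host has no choice, probability 1; weight (1/5)·1 = 1/5.
If it is behind door 5 (prior 1/5): the host has 4 equally likely choices, so probability 1/4; weight (1/5)·(1/4) = 1/20.
The weights sum to 1/4.
So P(the car behind door 5 | the host opened door 1, door 2, and door 4) = (1/20) / (1/4) = 1/5.

1/5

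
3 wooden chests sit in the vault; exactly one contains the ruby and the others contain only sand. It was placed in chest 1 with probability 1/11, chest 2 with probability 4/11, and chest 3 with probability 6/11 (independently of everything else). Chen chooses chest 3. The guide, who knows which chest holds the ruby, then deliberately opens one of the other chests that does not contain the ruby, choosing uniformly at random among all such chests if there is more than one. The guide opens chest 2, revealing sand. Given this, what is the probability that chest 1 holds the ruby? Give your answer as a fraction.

Apply Bayes' rule, conditioning on where the ruby actually is.
If it is in chest 1 (prior 1/11): the guide has no choice, probability 1; weight (1/11)·1 = 1/11.
If it is in chest 2 (prior 4/11): the guide opened chest 2, so this case is ruled out; weight (4/11)·0 = 0.
If it is in chest 3 (prior 6/11): the guide has 2 equally likely choices, so probability 1/2; weight (6/11)·(1/2) = 3/11.
The weights sum to 4/11.
So P(the ruby in chest 1 | the guide opened chest 2) = (1/11) / (4/11) = 1/4.

1/4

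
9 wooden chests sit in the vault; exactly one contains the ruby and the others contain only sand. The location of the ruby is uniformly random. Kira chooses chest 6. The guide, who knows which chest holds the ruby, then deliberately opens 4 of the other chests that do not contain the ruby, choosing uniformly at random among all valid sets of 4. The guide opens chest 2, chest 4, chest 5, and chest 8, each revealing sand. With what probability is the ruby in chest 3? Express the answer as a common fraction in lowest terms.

Condition on the true location of the ruby.
If it is in any of chests 1, 3, 7, and 9 (prior 1/9 each): the guide has 35 equally likely choices, so probability 1/35; weight (1/9)·(1/35) = 1/315 each.
If it is in any of chests 2, 4, 5, and 8 (prior 1/9 each): that chest was opened and seen not to hold the prize — ruled out; weight (1/9)·0 = 0 each.
If it is in chest 6 (prior 1/9): the guide has 70 equally likely choices, so probability 1/70; weight (1/9)·(1/70) = 1/630.
The weights sum to 1/70.
So P(the ruby in chest 3 | the guide opened chest 2, chest 4, chest 5, and chest 8) = (1/315) / (1/70) = 2/9.

2/9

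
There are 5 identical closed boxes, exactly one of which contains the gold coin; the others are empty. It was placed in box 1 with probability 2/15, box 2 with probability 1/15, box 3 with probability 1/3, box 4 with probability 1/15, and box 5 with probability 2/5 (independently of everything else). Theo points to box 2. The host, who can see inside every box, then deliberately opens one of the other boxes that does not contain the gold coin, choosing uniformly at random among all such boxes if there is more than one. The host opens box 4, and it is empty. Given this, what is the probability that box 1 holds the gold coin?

8/55

Apply Bayes' rule, conditioning on where the gold coin actually is.
If it is in box 1 (prior 2/15): the host has 3 equally likely choices, so probability 1/3; weight (2/15)·(1/3) = 2/45.
If it is in box 2 (prior 1/15): the host has 4 equally likely choices, so probability 1/4; weight (1/15)·(1/4) = 1/60.
If it is in box 3 (prior 1/3): the host has 3 equally likely choices, so probability 1/3; weight (1/3)·(1/3) = 1/9.
If it is in box 4 (prior 1/15): the host opened box 4, so this case is ruled out; weight (1/15)·0 = 0.
If it is in box 5 (prior 2/5): the host has 3 equally likely choices, so probability 1/3; weight (2/5)·(1/3) = 2/15.
The weights sum to 11/36.
So P(the gold coin in box 1 | the host opened box 4) = (2/45) / (11/36) = 8/55.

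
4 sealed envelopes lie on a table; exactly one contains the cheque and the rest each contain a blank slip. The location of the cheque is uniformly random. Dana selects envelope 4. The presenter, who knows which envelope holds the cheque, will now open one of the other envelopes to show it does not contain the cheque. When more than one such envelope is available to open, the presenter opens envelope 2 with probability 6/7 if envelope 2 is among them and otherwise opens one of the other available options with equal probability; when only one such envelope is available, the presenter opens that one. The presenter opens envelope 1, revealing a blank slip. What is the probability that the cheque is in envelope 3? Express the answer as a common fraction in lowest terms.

Condition on the true location of the cheque.
If it is in envelope 1 (prior 1/4): the presenter opened envelope 1, so this case is ruled out; weight (1/4)·0 = 0.
If it is in envelope 2 (prior 1/4): envelope 2 holds the prize so is unavailable; the presenter chooses uniformly among the 2 others, probability 1/2; weight (1/4)·(1/2) = 1/8.
If it is in envelope 3 (prior 1/4): envelope 2 is available but not opened, probability 1/7; weight (1/4)·(1/7) = 1/28.
If it is in envelope 4 (prior 1/4): envelope 2 is available but not opened; envelope 1 gets probability (1 − 6/7)/2 = 1/14; weight (1/4)·(1/14) = 1/56.
The weights sum to 5/28.
So P(the cheque in envelope 3 | the presenter opened envelope 1) = (1/28) / (5/28) = 1/5.

1/5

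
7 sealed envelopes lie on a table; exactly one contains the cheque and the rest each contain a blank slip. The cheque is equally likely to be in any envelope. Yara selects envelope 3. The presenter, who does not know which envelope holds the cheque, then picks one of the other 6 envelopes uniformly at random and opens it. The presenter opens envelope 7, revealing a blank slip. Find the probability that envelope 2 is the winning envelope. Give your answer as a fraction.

Consider each possible location of the cheque in turn.
If it is in any of envelopes 1, 2, 3, 4, 5, and 6 (prior 1/7 each): the presenter picks envelope 7 with probability 1/6 regardless, and it is not the prize; weight (1/7)·(1/6) = 1/42 each.
If it is in envelope 7 (prior 1/7): the presenter opened envelope 7, so this case is ruled out; weight (1/7)·0 = 0.
The weights sum to 1/7.
So P(the cheque in envelope 2 | the presenter opened envelope 7) = (1/42) / (1/7) = 1/6.

1/6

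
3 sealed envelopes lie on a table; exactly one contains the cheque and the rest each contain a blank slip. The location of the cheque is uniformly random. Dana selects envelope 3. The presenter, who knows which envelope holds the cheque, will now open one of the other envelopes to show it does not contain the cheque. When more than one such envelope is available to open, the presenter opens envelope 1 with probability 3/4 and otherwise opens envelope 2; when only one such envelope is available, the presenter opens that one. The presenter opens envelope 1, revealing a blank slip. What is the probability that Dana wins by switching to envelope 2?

4/7

Apply Bayes' rule, conditioning on where the cheque actually is.
If it is in envelope 1 (prior 1/3): the presenter opened envelope 1, so this case is ruled out; weight (1/3)·0 = 0.
If it is in envelope 2 (prior 1/3): only envelope 1 is available, probability 1; weight (1/3)·1 = 1/3.
If it is in envelope 3 (prior 1/3): envelope 1 is available, opened with probability 3/4; weight (1/3)·(3/4) = 1/4.
The weights sum to 7/12.
So P(the cheque in envelope 2 | the presenter opened envelope 1) = (1/3) / (7/12) = 4/7.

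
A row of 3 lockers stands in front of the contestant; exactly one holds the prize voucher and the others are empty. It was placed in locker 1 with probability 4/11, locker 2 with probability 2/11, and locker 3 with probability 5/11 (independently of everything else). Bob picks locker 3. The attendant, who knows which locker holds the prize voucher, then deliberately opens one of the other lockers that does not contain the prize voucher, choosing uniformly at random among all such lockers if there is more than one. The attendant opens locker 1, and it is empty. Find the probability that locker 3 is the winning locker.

5/9

Condition on the true location of the prize voucher.
If it is in locker 1 (prior 4/11): the attendant opened locker 1, so this case is ruled out; weight (4/11)·0 = 0.
If it is in locker 2 (prior 2/11): the attendant has no choice, probability 1; weight (2/11)·1 = 2/11.
If it is in locker 3 (prior 5/11): the attendant has 2 equally likely choices, so probability 1/2; weight (5/11)·(1/2) = 5/22.
The weights sum to 9/22.
So P(the prize voucher in locker 3 | the attendant opened locker 1) = (5/22) / (9/22) = 5/9.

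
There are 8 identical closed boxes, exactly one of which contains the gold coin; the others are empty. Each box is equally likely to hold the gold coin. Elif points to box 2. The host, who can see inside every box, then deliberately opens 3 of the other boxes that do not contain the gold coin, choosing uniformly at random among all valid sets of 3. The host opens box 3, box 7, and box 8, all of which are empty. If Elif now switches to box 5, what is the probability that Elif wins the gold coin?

7/32

Condition on the true location of the gold coin.
If it is in any of boxes 1, 4, 5, and 6 (prior 1/8 each): the host has 20 equally likely choices, so probability 1/20; weight (1/8)·(1/20) = 1/160 each.
If it is in box 2 (prior 1/8): the host has 35 equally likely choices, so probability 1/35; weight (1/8)·(1/35) = 1/280.
If it is in any of boxes 3, 7, and 8 (prior 1/8 each): that box was opened and seen not to hold the prize — ruled out; weight (1/8)·0 = 0 each.
The weights sum to 1/35.
So P(the gold coin in box 5 | the host opened box 3, box 7, and box 8) = (1/160) / (1/35) = 7/32.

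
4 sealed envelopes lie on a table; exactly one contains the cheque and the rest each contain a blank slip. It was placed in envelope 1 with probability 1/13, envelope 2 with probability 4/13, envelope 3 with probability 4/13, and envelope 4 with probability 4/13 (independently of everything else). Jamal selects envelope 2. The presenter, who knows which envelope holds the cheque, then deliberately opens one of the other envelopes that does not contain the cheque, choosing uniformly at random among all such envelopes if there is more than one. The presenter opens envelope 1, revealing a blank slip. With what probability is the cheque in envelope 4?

Condition on the true location of the cheque.
If it is in envelope 1 (prior 1/13): the presenter opened envelope 1, so this case is ruled out; weight (1/13)·0 = 0.
If it is in envelope 2 (prior 4/13): the presenter has 3 equally likely choices, so probability 1/3; weight (4/13)·(1/3) = 4/39.
If it is in either of envelopes 3 and 4 (prior 4/13 each): the presenter has 2 equally likely choices, so probability 1/2; weight (4/13)·(1/2) = 2/13 each.
The weights sum to 16/39.
So P(the cheque in envelope 4 | the presenter opened envelope 1) = (2/13) / (16/39) = 3/8.

3/8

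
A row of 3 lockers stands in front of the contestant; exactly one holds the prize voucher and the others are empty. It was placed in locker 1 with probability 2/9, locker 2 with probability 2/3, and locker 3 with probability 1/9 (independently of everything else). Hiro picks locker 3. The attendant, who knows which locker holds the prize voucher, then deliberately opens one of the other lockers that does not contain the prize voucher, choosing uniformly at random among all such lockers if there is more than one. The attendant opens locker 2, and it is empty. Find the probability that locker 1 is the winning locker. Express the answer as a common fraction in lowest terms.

Apply Bayes' rule, conditioning on where the prize voucher actually is.
If it is in locker 1 (prior 2/9): the attendant has no choice, probability 1; weight (2/9)·1 = 2/9.
If it is in locker 2 (prior 2/3): the attendant opened locker 2, so this case is ruled out; weight (2/3)·0 = 0.
If it is in locker 3 (prior 1/9): the attendant has 2 equally likely choices, so probability 1/2; weight (1/9)·(1/2) = 1/18.
The weights sum to 5/18.
So P(the prize voucher in locker 1 | the attendant opened locker 2) = (2/9) / (5/18) = 4/5.

4/5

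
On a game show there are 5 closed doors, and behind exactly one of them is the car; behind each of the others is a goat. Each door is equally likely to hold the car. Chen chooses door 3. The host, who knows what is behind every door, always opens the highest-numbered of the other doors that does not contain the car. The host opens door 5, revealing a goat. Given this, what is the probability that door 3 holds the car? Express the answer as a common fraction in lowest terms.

Consider each possible location of the car in turn.
If it is behind any of doors 1, 2, 3, and 4 (prior 1/5 each): door 5 is the highest-numbered option available, probability 1; weight (1/5)·1 = 1/5 each.
If it is behind door 5 (prior 1/5): the host opened door 5, so this case is ruled out; weight (1/5)·0 = 0.
The weights sum to 4/5.
So P(the car behind door 3 | the host opened door 5) = (1/5) / (4/5) = 1/4.

1/4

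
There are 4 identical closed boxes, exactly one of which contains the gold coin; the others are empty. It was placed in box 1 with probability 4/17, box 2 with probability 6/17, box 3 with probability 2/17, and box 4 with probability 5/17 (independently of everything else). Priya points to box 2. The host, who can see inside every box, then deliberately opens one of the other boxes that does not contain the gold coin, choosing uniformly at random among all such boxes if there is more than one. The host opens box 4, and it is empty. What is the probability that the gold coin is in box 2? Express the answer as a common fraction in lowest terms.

Condition on the true location of the gold coin.
If it is in box 1 (prior 4/17): the host has 2 equally likely choices, so probability 1/2; weight (4/17)·(1/2) = 2/17.
If it is in box 2 (prior 6/17): the host has 3 equally likely choices, so probability 1/3; weight (6/17)·(1/3) = 2/17.
If it is in box 3 (prior 2/17): the host has 2 equally likely choices, so probability 1/2; weight (2/17)·(1/2) = 1/17.
If it is in box 4 (prior 5/17): the host opened box 4, so this case is ruled out; weight (5/17)·0 = 0.
The weights sum to 5/17.
So P(the gold coin in box 2 | the host opened box 4) = (2/17) / (5/17) = 2/5.

2/5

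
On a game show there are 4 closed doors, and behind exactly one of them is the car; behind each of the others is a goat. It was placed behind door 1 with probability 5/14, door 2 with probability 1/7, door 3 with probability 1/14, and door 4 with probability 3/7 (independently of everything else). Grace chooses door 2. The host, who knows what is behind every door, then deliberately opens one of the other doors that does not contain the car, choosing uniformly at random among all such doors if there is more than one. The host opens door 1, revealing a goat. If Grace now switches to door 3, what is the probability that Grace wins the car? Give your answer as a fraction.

Consider each possible location of the car in turn.
If it is behind door 1 (prior 5/14): the host opened door 1, so this case is ruled out; weight (5/14)·0 = 0.
If it is behind door 2 (prior 1/7): the host has 3 equally likely choices, so probability 1/3; weight (1/7)·(1/3) = 1/21.
If it is behind door 3 (prior 1/14): the host has 2 equally likely choices, so probability 1/2; weight (1/14)·(1/2) = 1/28.
If it is behind door 4 (prior 3/7): the host has 2 equally likely choices, so probability 1/2; weight (3/7)·(1/2) = 3/14.
The weights sum to 25/84.
So P(the car behind door 3 | the host opened door 1) = (1/28) / (25/84) = 3/25.

3/25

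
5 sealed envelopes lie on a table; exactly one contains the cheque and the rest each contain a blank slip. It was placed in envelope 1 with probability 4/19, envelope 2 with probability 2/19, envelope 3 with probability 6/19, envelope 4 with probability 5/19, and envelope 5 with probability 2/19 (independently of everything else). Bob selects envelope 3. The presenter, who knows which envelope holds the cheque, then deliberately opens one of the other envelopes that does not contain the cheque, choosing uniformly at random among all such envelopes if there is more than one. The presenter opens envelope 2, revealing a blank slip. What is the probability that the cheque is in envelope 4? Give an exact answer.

10/31

Consider each possible location of the cheque in turn.
If it is in envelope 1 (prior 4/19): the presenter has 3 equally likely choices, so probability 1/3; weight (4/19)·(1/3) = 4/57.
If it is in envelope 2 (prior 2/19): the presenter opened envelope 2, so this case is ruled out; weight (2/19)·0 = 0.
If it is in envelope 3 (prior 6/19): the presenter has 4 equally likely choices, so probability 1/4; weight (6/19)·(1/4) = 3/38.
If it is in envelope 4 (prior 5/19): the presenter has 3 equally likely choices, so probability 1/3; weight (5/19)·(1/3) = 5/57.
If it is in envelope 5 (prior 2/19): the presenter has 3 equally likely choices, so probability 1/3; weight (2/19)·(1/3) = 2/57.
The weights sum to 31/114.
So P(the cheque in envelope 4 | the presenter opened envelope 2) = (5/57) / (31/114) = 10/31.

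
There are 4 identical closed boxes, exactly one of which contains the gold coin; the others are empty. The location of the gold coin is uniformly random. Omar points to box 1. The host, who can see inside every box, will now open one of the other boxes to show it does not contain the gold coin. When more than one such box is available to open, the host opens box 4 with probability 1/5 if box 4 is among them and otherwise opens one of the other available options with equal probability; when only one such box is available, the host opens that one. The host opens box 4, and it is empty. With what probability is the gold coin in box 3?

Apply Bayes' rule, conditioning on where the gold coin actually is.
If it is in any of boxes 1, 2, and 3 (prior 1/4 each): box 4 is available, opened with probability 1/5; weight (1/4)·(1/5) = 1/20 each.
If it is in box 4 (prior 1/4): the host opened box 4, so this case is ruled out; weight (1/4)·0 = 0.
The weights sum to 3/20.
So P(the gold coin in box 3 | the host opened box 4) = (1/20) / (3/20) = 1/3.

1/3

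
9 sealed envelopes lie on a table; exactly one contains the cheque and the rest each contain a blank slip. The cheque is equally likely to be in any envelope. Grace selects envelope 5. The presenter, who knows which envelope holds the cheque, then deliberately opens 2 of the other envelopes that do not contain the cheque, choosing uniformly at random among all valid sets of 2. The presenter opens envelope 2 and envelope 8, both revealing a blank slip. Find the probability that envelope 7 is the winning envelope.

Condition on the true location of the cheque.
If it is in any of envelopes 1, 3, 4, 6, 7, and 9 (prior 1/9 each): the presenter has 21 equally likely choices, so probability 1/21; weight (1/9)·(1/21) = 1/189 each.
If it is in either of envelopes 2 and 8 (prior 1/9 each): that envelope was opened and seen not to hold the prize — ruled out; weight (1/9)·0 = 0 each.
If it is in envelope 5 (prior 1/9): the presenter has 28 equally likely choices, so probability 1/28; weight (1/9)·(1/28) = 1/252.
The weights sum to 1/28.
So P(the cheque in envelope 7 | the presenter opened envelope 2 and envelope 8) = (1/189) / (1/28) = 4/27.

4/27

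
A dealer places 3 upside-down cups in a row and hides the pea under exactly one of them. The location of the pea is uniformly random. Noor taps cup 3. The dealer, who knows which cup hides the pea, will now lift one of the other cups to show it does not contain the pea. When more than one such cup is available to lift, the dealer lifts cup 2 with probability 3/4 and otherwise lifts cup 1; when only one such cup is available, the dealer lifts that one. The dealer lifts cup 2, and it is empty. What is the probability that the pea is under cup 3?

3/7

Condition on the true location of the pea.
If it is under cup 1 (prior 1/3): only cup 2 is available, probability 1; weight (1/3)·1 = 1/3.
If it is under cup 2 (prior 1/3): the dealer opened cup 2, so this case is ruled out; weight (1/3)·0 = 0.
If it is under cup 3 (prior 1/3): cup 2 is available, opened with probability 3/4; weight (1/3)·(3/4) = 1/4.
The weights sum to 7/12.
So P(the pea under cup 3 | the dealer opened cup 2) = (1/4) / (7/12) = 3/7.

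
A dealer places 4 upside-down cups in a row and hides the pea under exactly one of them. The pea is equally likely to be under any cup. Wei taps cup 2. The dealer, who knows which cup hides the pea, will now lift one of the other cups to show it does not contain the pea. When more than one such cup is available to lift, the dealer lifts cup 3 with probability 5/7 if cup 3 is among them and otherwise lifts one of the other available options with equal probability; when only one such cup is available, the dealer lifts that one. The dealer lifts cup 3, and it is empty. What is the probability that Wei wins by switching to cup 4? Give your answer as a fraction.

Consider each possible location of the pea in turn.
If it is under any of cups 1, 2, and 4 (prior 1/4 each): cup 3 is available, opened with probability 5/7; weight (1/4)·(5/7) = 5/28 each.
If it is under cup 3 (prior 1/4): the dealer opened cup 3, so this case is ruled out; weight (1/4)·0 = 0.
The weights sum to 15/28.
So P(the pea under cup 4 | the dealer opened cup 3) = (5/28) / (15/28) = 1/3.

1/3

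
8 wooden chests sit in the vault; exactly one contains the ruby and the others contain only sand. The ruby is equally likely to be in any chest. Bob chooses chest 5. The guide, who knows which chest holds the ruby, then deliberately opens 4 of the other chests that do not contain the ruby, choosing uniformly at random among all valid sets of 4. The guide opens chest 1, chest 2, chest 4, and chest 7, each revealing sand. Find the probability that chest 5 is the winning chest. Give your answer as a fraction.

Apply Bayes' rule, conditioning on where the ruby actually is.
If it is in any of chests 1, 2, 4, and 7 (prior 1/8 each): that chest was opened and seen not to hold the prize — ruled out; weight (1/8)·0 = 0 each.
If it is in any of chests 3, 6, and 8 (prior 1/8 each): the guide has 15 equally likely choices, so probability 1/15; weight (1/8)·(1/15) = 1/120 each.
If it is in chest 5 (prior 1/8): the guide has 35 equally likely choices, so probability 1/35; weight (1/8)·(1/35) = 1/280.
The weights sum to 1/35.
So P(the ruby in chest 5 | the guide opened chest 1, chest 2, chest 4, and chest 7) = (1/280) / (1/35) = 1/8.

1/8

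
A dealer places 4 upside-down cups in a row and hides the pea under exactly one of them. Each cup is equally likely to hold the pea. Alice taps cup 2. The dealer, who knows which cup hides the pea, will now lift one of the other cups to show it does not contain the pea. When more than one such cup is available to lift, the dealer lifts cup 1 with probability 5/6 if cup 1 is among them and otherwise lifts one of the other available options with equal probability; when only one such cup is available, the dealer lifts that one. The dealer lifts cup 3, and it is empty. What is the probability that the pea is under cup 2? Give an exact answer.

1/9

Condition on the true location of the pea.
If it is under cup 1 (prior 1/4): cup 1 holds the prize so is unavailable; the dealer chooses uniformly among the 2 others, probability 1/2; weight (1/4)·(1/2) = 1/8.
If it is under cup 2 (prior 1/4): cup 1 is available but not opened; cup 3 gets probability (1 − 5/6)/2 = 1/12; weight (1/4)·(1/12) = 1/48.
If it is under cup 3 (prior 1/4): the dealer opened cup 3, so this case is ruled out; weight (1/4)·0 = 0.
If it is under cup 4 (prior 1/4): cup 1 is available but not opened, probability 1/6; weight (1/4)·(1/6) = 1/24.
The weights sum to 3/16.
So P(the pea under cup 2 | the dealer opened cup 3) = (1/48) / (3/16) = 1/9.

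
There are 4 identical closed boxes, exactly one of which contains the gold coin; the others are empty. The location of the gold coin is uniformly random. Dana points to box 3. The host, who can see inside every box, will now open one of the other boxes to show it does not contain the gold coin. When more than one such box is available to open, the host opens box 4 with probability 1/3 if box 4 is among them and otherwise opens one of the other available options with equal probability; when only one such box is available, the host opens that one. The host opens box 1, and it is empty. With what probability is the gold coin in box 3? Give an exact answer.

2/9

Apply Bayes' rule, conditioning on where the gold coin actually is.
If it is in box 1 (prior 1/4): the host opened box 1, so this case is ruled out; weight (1/4)·0 = 0.
If it is in box 2 (prior 1/4): box 4 is available but not opened, probability 2/3; weight (1/4)·(2/3) = 1/6.
If it is in box 3 (prior 1/4): box 4 is available but not opened; box 1 gets probability (1 − 1/3)/2 = 1/3; weight (1/4)·(1/3) = 1/12.
If it is in box 4 (prior 1/4): box 4 holds the prize so is unavailable; the host chooses uniformly among the 2 others, probability 1/2; weight (1/4)·(1/2) = 1/8.
The weights sum to 3/8.
So P(the gold coin in box 3 | the host opened box 1) = (1/12) / (3/8) = 2/9.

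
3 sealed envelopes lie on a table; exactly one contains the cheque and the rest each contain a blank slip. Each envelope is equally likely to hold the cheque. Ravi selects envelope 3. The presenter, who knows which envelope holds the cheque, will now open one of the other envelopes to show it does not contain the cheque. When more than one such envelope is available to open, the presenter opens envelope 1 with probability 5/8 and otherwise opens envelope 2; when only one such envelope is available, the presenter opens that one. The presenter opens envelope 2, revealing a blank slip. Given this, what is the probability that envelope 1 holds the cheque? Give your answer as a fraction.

Condition on the true location of the cheque.
If it is in envelope 1 (prior 1/3): only envelope 2 is available, probability 1; weight (1/3)·1 = 1/3.
If it is in envelope 2 (prior 1/3): the presenter opened envelope 2, so this case is ruled out; weight (1/3)·0 = 0.
If it is in envelope 3 (prior 1/3): envelope 1 is available but not opened, probability 3/8; weight (1/3)·(3/8) = 1/8.
The weights sum to 11/24.
So P(the cheque in envelope 1 | the presenter opened envelope 2) = (1/3) / (11/24) = 8/11.

8/11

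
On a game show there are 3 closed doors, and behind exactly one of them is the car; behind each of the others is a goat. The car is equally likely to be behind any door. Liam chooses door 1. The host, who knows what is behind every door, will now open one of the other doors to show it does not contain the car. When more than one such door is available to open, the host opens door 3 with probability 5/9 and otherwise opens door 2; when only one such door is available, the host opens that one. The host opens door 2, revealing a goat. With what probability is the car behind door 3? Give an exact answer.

9/13

Apply Bayes' rule, conditioning on where the car actually is.
If it is behind door 1 (prior 1/3): door 3 is available but not opened, probability 4/9; weight (1/3)·(4/9) = 4/27.
If it is behind door 2 (prior 1/3): the host opened door 2, so this case is ruled out; weight (1/3)·0 = 0.
If it is behind door 3 (prior 1/3): only door 2 is available, probability 1; weight (1/3)·1 = 1/3.
The weights sum to 13/27.
So P(the car behind door 3 | the host opened door 2) = (1/3) / (13/27) = 9/13.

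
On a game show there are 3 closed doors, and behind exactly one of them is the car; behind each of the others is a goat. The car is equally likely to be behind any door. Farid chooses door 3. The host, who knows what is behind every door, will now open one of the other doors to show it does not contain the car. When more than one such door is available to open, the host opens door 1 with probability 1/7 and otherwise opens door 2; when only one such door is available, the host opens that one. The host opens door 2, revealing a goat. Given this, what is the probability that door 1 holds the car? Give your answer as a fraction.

7/13

Condition on the true location of the car.
If it is behind door 1 (prior 1/3): only door 2 is available, probability 1; weight (1/3)·1 = 1/3.
If it is behind door 2 (prior 1/3): the host opened door 2, so this case is ruled out; weight (1/3)·0 = 0.
If it is behind door 3 (prior 1/3): door 1 is available but not opened, probability 6/7; weight (1/3)·(6/7) = 2/7.
The weights sum to 13/21.
So P(the car behind door 1 | the host opened door 2) = (1/3) / (13/21) = 7/13.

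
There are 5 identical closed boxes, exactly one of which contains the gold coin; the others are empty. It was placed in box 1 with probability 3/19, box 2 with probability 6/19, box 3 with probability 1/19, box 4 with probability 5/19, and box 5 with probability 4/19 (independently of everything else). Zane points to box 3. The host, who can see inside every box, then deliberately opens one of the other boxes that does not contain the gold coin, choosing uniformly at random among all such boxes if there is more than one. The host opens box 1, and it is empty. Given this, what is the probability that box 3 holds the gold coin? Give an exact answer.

1/21

Apply Bayes' rule, conditioning on where the gold coin actually is.
If it is in box 1 (prior 3/19): the host opened box 1, so this case is ruled out; weight (3/19)·0 = 0.
If it is in box 2 (prior 6/19): the host has 3 equally likely choices, so probability 1/3; weight (6/19)·(1/3) = 2/19.
If it is in box 3 (prior 1/19): the host has 4 equally likely choices, so probability 1/4; weight (1/19)·(1/4) = 1/76.
If it is in box 4 (prior 5/19): the host has 3 equally likely choices, so probability 1/3; weight (5/19)·(1/3) = 5/57.
If it is in box 5 (prior 4/19): the host has 3 equally likely choices, so probability 1/3; weight (4/19)·(1/3) = 4/57.
The weights sum to 21/76.
So P(the gold coin in box 3 | the host opened box 1) = (1/76) / (21/76) = 1/21.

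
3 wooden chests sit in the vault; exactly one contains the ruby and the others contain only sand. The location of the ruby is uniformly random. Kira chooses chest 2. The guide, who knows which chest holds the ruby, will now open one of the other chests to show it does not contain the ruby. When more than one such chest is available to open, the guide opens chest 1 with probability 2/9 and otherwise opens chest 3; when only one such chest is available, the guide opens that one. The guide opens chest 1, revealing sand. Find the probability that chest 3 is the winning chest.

9/11

Condition on the true location of the ruby.
If it is in chest 1 (prior 1/3): the guide opened chest 1, so this case is ruled out; weight (1/3)·0 = 0.
If it is in chest 2 (prior 1/3): chest 1 is available, opened with probability 2/9; weight (1/3)·(2/9) = 2/27.
If it is in chest 3 (prior 1/3): only chest 1 is available, probability 1; weight (1/3)·1 = 1/3.
The weights sum to 11/27.
So P(the ruby in chest 3 | the guide opened chest 1) = (1/3) / (11/27) = 9/11.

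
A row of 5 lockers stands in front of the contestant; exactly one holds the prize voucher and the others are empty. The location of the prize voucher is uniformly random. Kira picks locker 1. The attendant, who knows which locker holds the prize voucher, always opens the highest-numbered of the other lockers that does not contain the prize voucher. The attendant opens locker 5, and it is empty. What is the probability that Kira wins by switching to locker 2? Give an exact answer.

1/4

Consider each possible location of the prize voucher in turn.
If it is in any of lockers 1, 2, 3, and 4 (prior 1/5 each): locker 5 is the highest-numbered option available, probability 1; weight (1/5)·1 = 1/5 each.
If it is in locker 5 (prior 1/5): the attendant opened locker 5, so this case is ruled out; weight (1/5)·0 = 0.
The weights sum to 4/5.
So P(the prize voucher in locker 2 | the attendant opened locker 5) = (1/5) / (4/5) = 1/4.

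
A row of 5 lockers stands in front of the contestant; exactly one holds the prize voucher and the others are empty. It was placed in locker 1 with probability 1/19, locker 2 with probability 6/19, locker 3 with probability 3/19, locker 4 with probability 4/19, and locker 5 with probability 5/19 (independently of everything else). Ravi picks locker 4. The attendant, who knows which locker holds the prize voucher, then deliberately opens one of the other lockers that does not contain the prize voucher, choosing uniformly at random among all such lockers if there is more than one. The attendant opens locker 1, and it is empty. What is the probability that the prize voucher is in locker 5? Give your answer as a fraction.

5/17

Condition on the true location of the prize voucher.
If it is in locker 1 (prior 1/19): the attendant opened locker 1, so this case is ruled out; weight (1/19)·0 = 0.
If it is in locker 2 (prior 6/19): the attendant has 3 equally likely choices, so probability 1/3; weight (6/19)·(1/3) = 2/19.
If it is in locker 3 (prior 3/19): the attendant has 3 equally likely choices, so probability 1/3; weight (3/19)·(1/3) = 1/19.
If it is in locker 4 (prior 4/19): the attendant has 4 equally likely choices, so probability 1/4; weight (4/19)·(1/4) = 1/19.
If it is in locker 5 (prior 5/19): the attendant has 3 equally likely choices, so probability 1/3; weight (5/19)·(1/3) = 5/57.
The weights sum to 17/57.
So P(the prize voucher in locker 5 | the attendant opened locker 1) = (5/57) / (17/57) = 5/17.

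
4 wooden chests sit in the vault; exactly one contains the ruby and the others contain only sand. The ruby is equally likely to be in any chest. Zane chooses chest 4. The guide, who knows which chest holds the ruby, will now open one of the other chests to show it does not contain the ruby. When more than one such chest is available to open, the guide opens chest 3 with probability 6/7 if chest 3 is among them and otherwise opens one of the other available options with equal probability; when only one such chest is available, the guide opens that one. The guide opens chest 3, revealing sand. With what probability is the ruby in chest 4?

1/3

Apply Bayes' rule, conditioning on where the ruby actually is.
If it is in any of chests 1, 2, and 4 (prior 1/4 each): chest 3 is available, opened with probability 6/7; weight (1/4)·(6/7) = 3/14 each.
If it is in chest 3 (prior 1/4): the guide opened chest 3, so this case is ruled out; weight (1/4)·0 = 0.
The weights sum to 9/14.
So P(the ruby in chest 4 | the guide opened chest 3) = (3/14) / (9/14) = 1/3.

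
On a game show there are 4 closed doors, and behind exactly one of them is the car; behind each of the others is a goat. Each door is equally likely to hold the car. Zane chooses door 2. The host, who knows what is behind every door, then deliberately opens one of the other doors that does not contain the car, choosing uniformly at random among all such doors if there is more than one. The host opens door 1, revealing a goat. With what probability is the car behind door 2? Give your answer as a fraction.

1/4

Consider each possible location of the car in turn.
If it is behind door 1 (prior 1/4): the host opened door 1, so this case is ruled out; weight (1/4)·0 = 0.
If it is behind door 2 (prior 1/4): the host has 3 equally likely choices, so probability 1/3; weight (1/4)·(1/3) = 1/12.
If it is behind either of doors 3 and 4 (prior 1/4 each): the host has 2 equally likely choices, so probability 1/2; weight (1/4)·(1/2) = 1/8 each.
The weights sum to 1/3.
So P(the car behind door 2 | the host opened door 1) = (1/12) / (1/3) = 1/4.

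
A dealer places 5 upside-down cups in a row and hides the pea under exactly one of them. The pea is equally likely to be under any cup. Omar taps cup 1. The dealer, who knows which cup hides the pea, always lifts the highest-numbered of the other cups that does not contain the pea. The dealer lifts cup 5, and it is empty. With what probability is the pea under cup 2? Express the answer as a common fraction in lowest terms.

Consider each possible location of the pea in turn.
If it is under any of cups 1, 2, 3, and 4 (prior 1/5 each): cup 5 is the highest-numbered option available, probability 1; weight (1/5)·1 = 1/5 each.
If it is under cup 5 (prior 1/5): the dealer opened cup 5, so this case is ruled out; weight (1/5)·0 = 0.
The weights sum to 4/5.
So P(the pea under cup 2 | the dealer opened cup 5) = (1/5) / (4/5) = 1/4.

1/4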